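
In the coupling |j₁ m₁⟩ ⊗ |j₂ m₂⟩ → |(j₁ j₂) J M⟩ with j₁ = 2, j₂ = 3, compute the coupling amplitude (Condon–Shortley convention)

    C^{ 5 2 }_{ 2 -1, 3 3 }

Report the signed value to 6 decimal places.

j₁+j₂−J=0  J+j₁−j₂=4  J−j₁+j₂=6  j₁+j₂+J+1=11
(j₁±m₁, j₂±m₂, J±M) = (1,3,6,0,7,3)
P² = 622080
sum k=0..0:
  [0] +1/4320 = 1/4320
S = 1/4320
C² = P²·S² = 1/30 ; C = +0.182574

+0.182574  (= +√(1/30))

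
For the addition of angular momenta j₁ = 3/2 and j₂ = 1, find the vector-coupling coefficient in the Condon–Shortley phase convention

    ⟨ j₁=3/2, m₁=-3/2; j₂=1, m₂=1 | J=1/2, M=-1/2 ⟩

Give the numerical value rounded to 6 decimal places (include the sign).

+0.707107  (= +√(1/2))

j₁+j₂−J=2  J+j₁−j₂=1  J−j₁+j₂=0  j₁+j₂+J+1=4
(j₁±m₁, j₂±m₂, J±M) = (0,3,2,0,0,1)
P² = 2
sum k=2..2:
  [2] +1/2 = 1/2
S = 1/2
C² = P²·S² = 1/2 ; C = +0.707107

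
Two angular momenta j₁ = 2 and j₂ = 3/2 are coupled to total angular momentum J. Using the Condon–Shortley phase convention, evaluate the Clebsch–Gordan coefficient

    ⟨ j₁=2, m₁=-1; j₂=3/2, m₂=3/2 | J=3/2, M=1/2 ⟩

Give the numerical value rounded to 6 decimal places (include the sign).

+√(2/5) = +0.632456

j₁+j₂−J=2  J+j₁−j₂=2  J−j₁+j₂=1  j₁+j₂+J+1=6
(j₁±m₁, j₂±m₂, J±M) = (1,3,3,0,2,1)
P² = 8/5
sum k=2..2:
  [2] +1/2 = 1/2
S = 1/2
C² = P²·S² = 2/5 ; C = +0.632456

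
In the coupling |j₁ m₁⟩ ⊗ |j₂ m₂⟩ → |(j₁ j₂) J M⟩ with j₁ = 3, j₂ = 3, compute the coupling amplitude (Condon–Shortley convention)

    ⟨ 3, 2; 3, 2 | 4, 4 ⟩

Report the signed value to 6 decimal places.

√[9·2!4!4!/11! · 5!1!5!1!8!0!] = √(1658880/11)
  +(−1)^1/∏(1,1,0,4,4,0)! = -1/576  (running -1/576)
⟨..|..⟩ = √(1658880/11)·(-1/576) = -0.674200

-0.674200  (= −√(5/11))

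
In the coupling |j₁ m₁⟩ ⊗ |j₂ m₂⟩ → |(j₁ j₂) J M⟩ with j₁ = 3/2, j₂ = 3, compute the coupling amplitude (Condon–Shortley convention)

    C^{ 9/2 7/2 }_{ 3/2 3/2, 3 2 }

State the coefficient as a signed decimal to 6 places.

j₁+j₂−J=0  J+j₁−j₂=3  J−j₁+j₂=6  j₁+j₂+J+1=10
(j₁±m₁, j₂±m₂, J±M) = (3,0,5,1,8,1)
P² = 345600
sum k=0..0:
  [0] +1/720 = 1/720
S = 1/720
C² = P²·S² = 2/3 ; C = +0.816497

+0.816497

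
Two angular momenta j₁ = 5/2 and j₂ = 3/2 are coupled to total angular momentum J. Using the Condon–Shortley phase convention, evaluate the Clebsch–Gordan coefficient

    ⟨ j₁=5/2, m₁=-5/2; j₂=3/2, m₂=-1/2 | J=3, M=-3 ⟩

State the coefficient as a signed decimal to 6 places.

√[7·1!4!2!/8! · 0!5!1!2!0!6!] = √(1440)
  +(−1)^1/∏(1,0,4,0,0,2)! = -1/48  (running -1/48)
⟨..|..⟩ = √(1440)·(-1/48) = -0.790569

-0.790569  (= −√(5/8))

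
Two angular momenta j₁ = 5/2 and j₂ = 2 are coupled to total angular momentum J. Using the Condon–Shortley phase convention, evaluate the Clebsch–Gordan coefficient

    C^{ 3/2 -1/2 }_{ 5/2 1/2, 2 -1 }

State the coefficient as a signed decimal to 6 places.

−√(5/21) ≈ -0.487950

triangle: 3!·2!·1!/7! = 12/5040
(j±m)!: 3!·2!·1!·3!·1!·2! = 144
prefactor² = (2J+1)·Δ·N² = 48/35
  k=0: +1/(0!·3!·2!·1!·0!·0!) = 1/12
  k=1: −1/(1!·2!·1!·0!·1!·1!) = -1/2
Σ = -5/12  ⇒  CG² = 48/35·(-5/12)² = 5/21
CG = −√(5/21) = -0.487950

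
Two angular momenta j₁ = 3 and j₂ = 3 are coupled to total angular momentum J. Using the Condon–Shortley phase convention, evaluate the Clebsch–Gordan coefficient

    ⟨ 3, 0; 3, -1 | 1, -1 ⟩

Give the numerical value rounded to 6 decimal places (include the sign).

j₁+j₂−J=5  J+j₁−j₂=1  J−j₁+j₂=1  j₁+j₂+J+1=8
(j₁±m₁, j₂±m₂, J±M) = (3,3,2,4,0,2)
P² = 216/7
sum k=2..2:
  [2] +1/12 = 1/12
S = 1/12
C² = P²·S² = 3/14 ; C = +0.462910

+0.462910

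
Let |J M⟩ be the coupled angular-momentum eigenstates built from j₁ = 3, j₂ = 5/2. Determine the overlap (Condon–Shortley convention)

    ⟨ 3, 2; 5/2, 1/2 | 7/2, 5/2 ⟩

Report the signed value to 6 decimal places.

j₁+j₂−J=2  J+j₁−j₂=4  J−j₁+j₂=3  j₁+j₂+J+1=10
(j₁±m₁, j₂±m₂, J±M) = (5,1,3,2,6,1)
P² = 4608/7
sum k=0..1:
  [0] +1/72 = 1/72
  [1] −1/48 = -1/48
S = -1/144
C² = P²·S² = 2/63 ; C = -0.178174

−√(2/63) = -0.178174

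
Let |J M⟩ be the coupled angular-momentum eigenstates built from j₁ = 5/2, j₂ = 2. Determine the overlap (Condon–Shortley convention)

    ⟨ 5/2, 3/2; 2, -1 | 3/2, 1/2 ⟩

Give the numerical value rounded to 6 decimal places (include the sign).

triangle: 3!·2!·1!/7! = 12/5040
(j±m)!: 4!·1!·1!·3!·2!·1! = 288
prefactor² = (2J+1)·Δ·N² = 96/35
  k=0: +1/(0!·3!·1!·1!·1!·0!) = 1/6
  k=1: −1/(1!·2!·0!·0!·2!·1!) = -1/4
Σ = -1/12  ⇒  CG² = 96/35·(-1/12)² = 2/105
CG = −√(2/105) = -0.138013

-0.138013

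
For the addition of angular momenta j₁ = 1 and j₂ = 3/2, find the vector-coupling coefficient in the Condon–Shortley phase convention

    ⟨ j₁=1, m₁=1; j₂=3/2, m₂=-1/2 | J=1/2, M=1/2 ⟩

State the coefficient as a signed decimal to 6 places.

+0.408248  (= +√(1/6))

√[2·2!0!1!/4! · 2!0!1!2!1!0!] = √(2/3)
  +(−1)^0/∏(0,2,0,1,0,0)! = 1/2  (running 1/2)
⟨..|..⟩ = √(2/3)·(1/2) = +0.408248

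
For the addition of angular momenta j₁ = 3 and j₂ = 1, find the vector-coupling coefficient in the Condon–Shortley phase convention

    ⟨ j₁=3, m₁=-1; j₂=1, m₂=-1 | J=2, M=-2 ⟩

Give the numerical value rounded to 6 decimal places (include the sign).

+0.218218  (= +√(1/21))

triangle: 2!×4!×0!/7! = 48/5040
(j±m)!: 2!×4!×0!×2!×0!×4! = 2304
prefactor² = (2J+1)×Δ×N² = 768/7
  k=0: +1/(0!×2!×4!×0!×0!×0!) = 1/48
Σ = 1/48  ⇒  CG² = 768/7×1/48² = 1/21
CG = +√(1/21) = +0.218218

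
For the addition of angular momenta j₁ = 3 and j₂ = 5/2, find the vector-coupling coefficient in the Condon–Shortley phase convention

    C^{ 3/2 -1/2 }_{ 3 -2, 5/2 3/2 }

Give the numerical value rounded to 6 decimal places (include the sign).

j₁+j₂−J=4  J+j₁−j₂=2  J−j₁+j₂=1  j₁+j₂+J+1=8
(j₁±m₁, j₂±m₂, J±M) = (1,5,4,1,1,2)
P² = 192/7
sum k=3..4:
  [3] −1/12 = -1/12
  [4] +1/24 = 1/24
S = -1/24
C² = P²·S² = 1/21 ; C = -0.218218

-0.218218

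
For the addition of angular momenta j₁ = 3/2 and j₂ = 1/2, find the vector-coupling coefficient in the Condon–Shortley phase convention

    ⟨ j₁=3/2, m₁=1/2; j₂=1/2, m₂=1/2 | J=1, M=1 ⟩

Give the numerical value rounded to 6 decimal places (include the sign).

−√(1/4) ≈ -0.500000

√[3·1!2!0!/4! · 2!1!1!0!2!0!] = √(1)
  +(−1)^1/∏(1,0,0,0,2,0)! = -1/2  (running -1/2)
⟨..|..⟩ = √(1)·(-1/2) = -0.500000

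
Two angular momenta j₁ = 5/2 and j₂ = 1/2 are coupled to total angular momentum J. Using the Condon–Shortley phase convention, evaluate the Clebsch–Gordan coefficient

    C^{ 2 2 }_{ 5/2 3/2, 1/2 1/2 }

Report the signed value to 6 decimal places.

−√(1/6) ≈ -0.408248

j₁+j₂−J=1  J+j₁−j₂=4  J−j₁+j₂=0  j₁+j₂+J+1=6
(j₁±m₁, j₂±m₂, J±M) = (4,1,1,0,4,0)
P² = 96
sum k=1..1:
  [1] −1/24 = -1/24
S = -1/24
C² = P²·S² = 1/6 ; C = -0.408248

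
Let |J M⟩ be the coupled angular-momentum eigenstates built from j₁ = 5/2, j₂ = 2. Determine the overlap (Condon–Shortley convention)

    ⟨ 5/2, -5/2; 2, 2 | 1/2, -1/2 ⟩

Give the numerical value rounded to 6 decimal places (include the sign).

+0.577350  (= +√(1/3))

√[2·4!1!0!/6! · 0!5!4!0!0!1!] = √(192)
  +(−1)^4/∏(4,0,1,0,0,0)! = 1/24  (running 1/24)
⟨..|..⟩ = √(192)·(1/24) = +0.577350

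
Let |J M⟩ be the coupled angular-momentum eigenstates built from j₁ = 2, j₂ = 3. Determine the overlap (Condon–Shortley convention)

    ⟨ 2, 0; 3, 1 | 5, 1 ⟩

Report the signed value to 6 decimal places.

j₁+j₂−J=0  J+j₁−j₂=4  J−j₁+j₂=6  j₁+j₂+J+1=11
(j₁±m₁, j₂±m₂, J±M) = (2,2,4,2,6,4)
P² = 110592/7
sum k=0..0:
  [0] +1/192 = 1/192
S = 1/192
C² = P²·S² = 3/7 ; C = +0.654654

+√(3/7) ≈ +0.654654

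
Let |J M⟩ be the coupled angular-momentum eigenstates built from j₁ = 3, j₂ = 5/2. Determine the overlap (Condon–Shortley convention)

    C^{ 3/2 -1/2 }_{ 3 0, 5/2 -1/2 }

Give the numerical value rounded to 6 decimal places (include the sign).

√[4·4!2!1!/8! · 3!3!2!3!1!2!] = √(144/35)
  +(−1)^1/∏(1,3,2,1,0,0)! = -1/12  (running -1/12)
  +(−1)^2/∏(2,2,1,0,1,1)! = 1/4  (running 1/6)
⟨..|..⟩ = √(144/35)·(1/6) = +0.338062

+√(4/35) ≈ +0.338062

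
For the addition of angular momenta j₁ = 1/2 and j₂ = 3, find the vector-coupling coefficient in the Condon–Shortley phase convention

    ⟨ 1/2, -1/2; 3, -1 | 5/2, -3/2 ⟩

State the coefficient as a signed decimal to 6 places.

j₁+j₂−J=1  J+j₁−j₂=0  J−j₁+j₂=5  j₁+j₂+J+1=7
(j₁±m₁, j₂±m₂, J±M) = (0,1,2,4,1,4)
P² = 1152/7
sum k=1..1:
  [1] −1/24 = -1/24
S = -1/24
C² = P²·S² = 2/7 ; C = -0.534522

−√(2/7) ≈ -0.534522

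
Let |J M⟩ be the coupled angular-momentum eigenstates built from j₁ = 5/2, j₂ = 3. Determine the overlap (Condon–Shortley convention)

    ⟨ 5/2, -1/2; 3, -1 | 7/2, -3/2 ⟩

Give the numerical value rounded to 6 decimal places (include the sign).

√[8·2!3!4!/10! · 2!3!2!4!2!5!] = √(3072/35)
  +(−1)^0/∏(0,2,3,2,0,2)! = 1/48  (running 1/48)
  +(−1)^1/∏(1,1,2,1,1,3)! = -1/12  (running -1/16)
  +(−1)^2/∏(2,0,1,0,2,4)! = 1/96  (running -5/96)
⟨..|..⟩ = √(3072/35)·(-5/96) = -0.487950

-0.487950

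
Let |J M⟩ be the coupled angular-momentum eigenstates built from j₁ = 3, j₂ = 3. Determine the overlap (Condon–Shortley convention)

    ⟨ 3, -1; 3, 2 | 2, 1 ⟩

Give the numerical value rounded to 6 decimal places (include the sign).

-0.422577

triangle: 4!*2!*2!/9! = 96/362880
(j±m)!: 2!*4!*5!*1!*3!*1! = 34560
prefactor² = (2J+1)*Δ*N² = 320/7
  k=3: −1/(3!*1!*1!*2!*1!*0!) = -1/12
  k=4: +1/(4!*0!*0!*1!*2!*1!) = 1/48
Σ = -1/16  ⇒  CG² = 320/7*(-1/16)² = 5/28
CG = −√(5/28) = -0.422577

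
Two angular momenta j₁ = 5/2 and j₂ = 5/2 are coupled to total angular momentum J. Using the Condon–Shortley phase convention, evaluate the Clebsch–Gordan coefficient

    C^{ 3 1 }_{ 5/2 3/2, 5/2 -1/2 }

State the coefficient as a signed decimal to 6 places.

√[7·2!3!3!/9! · 4!1!2!3!4!2!] = √(96/5)
  +(−1)^0/∏(0,2,1,2,2,1)! = 1/8  (running 1/8)
  +(−1)^1/∏(1,1,0,1,3,2)! = -1/12  (running 1/24)
⟨..|..⟩ = √(96/5)·(1/24) = +0.182574

+√(1/30) = +0.182574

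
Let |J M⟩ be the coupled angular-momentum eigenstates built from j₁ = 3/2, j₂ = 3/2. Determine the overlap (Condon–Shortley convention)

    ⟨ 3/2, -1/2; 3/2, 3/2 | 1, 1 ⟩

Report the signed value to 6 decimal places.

+0.547723  (= +√(3/10))

√[3·2!1!1!/5! · 1!2!3!0!2!0!] = √(6/5)
  +(−1)^2/∏(2,0,0,1,1,0)! = 1/2  (running 1/2)
⟨..|..⟩ = √(6/5)·(1/2) = +0.547723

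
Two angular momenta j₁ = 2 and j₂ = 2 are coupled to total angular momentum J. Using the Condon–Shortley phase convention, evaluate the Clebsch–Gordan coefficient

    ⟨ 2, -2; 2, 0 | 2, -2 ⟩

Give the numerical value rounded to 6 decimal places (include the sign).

j₁+j₂−J=2  J+j₁−j₂=2  J−j₁+j₂=2  j₁+j₂+J+1=7
(j₁±m₁, j₂±m₂, J±M) = (0,4,2,2,0,4)
P² = 128/7
sum k=2..2:
  [2] +1/8 = 1/8
S = 1/8
C² = P²·S² = 2/7 ; C = +0.534522

+√(2/7) ≈ +0.534522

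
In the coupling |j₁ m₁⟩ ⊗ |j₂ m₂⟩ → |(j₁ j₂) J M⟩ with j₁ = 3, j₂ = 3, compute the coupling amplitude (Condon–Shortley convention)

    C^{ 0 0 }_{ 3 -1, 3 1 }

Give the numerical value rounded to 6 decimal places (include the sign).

+√(1/7) ≈ +0.377964

√[1·6!0!0!/7! · 2!4!4!2!0!0!] = √(2304/7)
  +(−1)^4/∏(4,2,0,0,0,0)! = 1/48  (running 1/48)
⟨..|..⟩ = √(2304/7)·(1/48) = +0.377964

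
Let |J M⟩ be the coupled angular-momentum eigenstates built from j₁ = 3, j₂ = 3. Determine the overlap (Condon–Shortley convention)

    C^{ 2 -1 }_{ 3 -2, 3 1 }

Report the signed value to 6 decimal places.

−√(5/28) ≈ -0.422577

triangle: 4!*2!*2!/9! = 96/362880
(j±m)!: 1!*5!*4!*2!*1!*3! = 34560
prefactor² = (2J+1)*Δ*N² = 320/7
  k=3: −1/(3!*1!*2!*1!*0!*1!) = -1/12
  k=4: +1/(4!*0!*1!*0!*1!*2!) = 1/48
Σ = -1/16  ⇒  CG² = 320/7*(-1/16)² = 5/28
CG = −√(5/28) = -0.422577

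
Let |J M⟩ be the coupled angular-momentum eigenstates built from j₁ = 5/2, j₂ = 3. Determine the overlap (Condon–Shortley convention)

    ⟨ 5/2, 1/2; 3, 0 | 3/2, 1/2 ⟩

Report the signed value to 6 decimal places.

+0.338062

√[4·4!1!2!/8! · 3!2!3!3!2!1!] = √(144/35)
  +(−1)^1/∏(1,3,1,2,0,0)! = -1/12  (running -1/12)
  +(−1)^2/∏(2,2,0,1,1,1)! = 1/4  (running 1/6)
⟨..|..⟩ = √(144/35)·(1/6) = +0.338062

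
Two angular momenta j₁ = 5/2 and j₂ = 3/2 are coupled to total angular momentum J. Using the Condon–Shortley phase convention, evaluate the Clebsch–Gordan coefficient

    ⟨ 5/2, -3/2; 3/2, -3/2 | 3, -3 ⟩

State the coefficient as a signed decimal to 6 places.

j₁+j₂−J=1  J+j₁−j₂=4  J−j₁+j₂=2  j₁+j₂+J+1=8
(j₁±m₁, j₂±m₂, J±M) = (1,4,0,3,0,6)
P² = 864
sum k=0..0:
  [0] +1/48 = 1/48
S = 1/48
C² = P²·S² = 3/8 ; C = +0.612372

+0.612372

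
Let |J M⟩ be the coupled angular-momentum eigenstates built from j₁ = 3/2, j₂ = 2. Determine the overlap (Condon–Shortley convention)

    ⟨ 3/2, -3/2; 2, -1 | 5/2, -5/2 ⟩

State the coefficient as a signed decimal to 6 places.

−√(3/7) ≈ -0.654654

triangle: 1!×2!×3!/7! = 12/5040
(j±m)!: 0!×3!×1!×3!×0!×5! = 4320
prefactor² = (2J+1)×Δ×N² = 432/7
  k=1: −1/(1!×0!×2!×0!×0!×3!) = -1/12
Σ = -1/12  ⇒  CG² = 432/7×(-1/12)² = 3/7
CG = −√(3/7) = -0.654654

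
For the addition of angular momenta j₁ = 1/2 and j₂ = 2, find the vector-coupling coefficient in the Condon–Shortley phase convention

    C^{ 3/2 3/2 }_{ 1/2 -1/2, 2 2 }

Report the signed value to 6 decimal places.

j₁+j₂−J=1  J+j₁−j₂=0  J−j₁+j₂=3  j₁+j₂+J+1=5
(j₁±m₁, j₂±m₂, J±M) = (0,1,4,0,3,0)
P² = 144/5
sum k=1..1:
  [1] −1/6 = -1/6
S = -1/6
C² = P²·S² = 4/5 ; C = -0.894427

-0.894427  (= −√(4/5))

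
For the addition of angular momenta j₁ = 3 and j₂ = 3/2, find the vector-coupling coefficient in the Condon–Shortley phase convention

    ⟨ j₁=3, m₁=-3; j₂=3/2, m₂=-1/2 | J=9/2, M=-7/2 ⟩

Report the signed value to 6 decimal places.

√[10·0!6!3!/10! · 0!6!1!2!1!8!] = √(691200)
  +(−1)^0/∏(0,0,6,1,0,2)! = 1/1440  (running 1/1440)
⟨..|..⟩ = √(691200)·(1/1440) = +0.577350

+√(1/3) ≈ +0.577350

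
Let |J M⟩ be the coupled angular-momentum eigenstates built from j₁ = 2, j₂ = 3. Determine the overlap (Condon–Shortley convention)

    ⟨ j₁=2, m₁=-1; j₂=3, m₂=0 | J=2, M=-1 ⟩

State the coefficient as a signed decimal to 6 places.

triangle: 3!×1!×3!/8! = 36/40320
(j±m)!: 1!×3!×3!×3!×1!×3! = 1296
prefactor² = (2J+1)×Δ×N² = 81/14
  k=2: +1/(2!×1!×1!×1!×0!×2!) = 1/4
  k=3: −1/(3!×0!×0!×0!×1!×3!) = -1/36
Σ = 2/9  ⇒  CG² = 81/14×2/9² = 2/7
CG = +√(2/7) = +0.534522

+√(2/7) = +0.534522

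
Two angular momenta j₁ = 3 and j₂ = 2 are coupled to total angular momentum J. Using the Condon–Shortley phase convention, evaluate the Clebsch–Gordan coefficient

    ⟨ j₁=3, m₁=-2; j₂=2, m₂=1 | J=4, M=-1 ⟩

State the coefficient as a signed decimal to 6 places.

−√(7/20) ≈ -0.591608

triangle: 1!·5!·3!/10! = 720/3628800
(j±m)!: 1!·5!·3!·1!·3!·5! = 518400
prefactor² = (2J+1)·Δ·N² = 6480/7
  k=0: +1/(0!·1!·5!·3!·0!·0!) = 1/720
  k=1: −1/(1!·0!·4!·2!·1!·1!) = -1/48
Σ = -7/360  ⇒  CG² = 6480/7·(-7/360)² = 7/20
CG = −√(7/20) = -0.591608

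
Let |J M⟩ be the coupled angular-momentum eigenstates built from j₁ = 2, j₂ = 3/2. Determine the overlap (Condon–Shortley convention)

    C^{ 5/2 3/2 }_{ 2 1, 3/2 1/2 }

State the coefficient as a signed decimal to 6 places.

+0.169031

√[6·1!3!2!/7! · 3!1!2!1!4!1!] = √(144/35)
  +(−1)^0/∏(0,1,1,2,2,0)! = 1/4  (running 1/4)
  +(−1)^1/∏(1,0,0,1,3,1)! = -1/6  (running 1/12)
⟨..|..⟩ = √(144/35)·(1/12) = +0.169031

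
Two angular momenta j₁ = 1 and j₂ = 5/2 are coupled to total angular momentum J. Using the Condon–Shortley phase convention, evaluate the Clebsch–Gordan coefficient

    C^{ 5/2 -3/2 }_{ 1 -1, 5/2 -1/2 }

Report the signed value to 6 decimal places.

−√(16/35) = -0.676123

√[6·1!1!4!/7! · 0!2!2!3!1!4!] = √(576/35)
  +(−1)^1/∏(1,0,1,1,0,3)! = -1/6  (running -1/6)
⟨..|..⟩ = √(576/35)·(-1/6) = -0.676123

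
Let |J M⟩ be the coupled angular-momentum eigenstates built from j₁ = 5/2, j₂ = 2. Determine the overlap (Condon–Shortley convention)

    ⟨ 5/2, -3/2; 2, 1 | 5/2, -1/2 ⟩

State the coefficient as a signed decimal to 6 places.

+0.414039

triangle: 2!·3!·2!/8! = 24/40320
(j±m)!: 1!·4!·3!·1!·2!·3! = 1728
prefactor² = (2J+1)·Δ·N² = 216/35
  k=1: −1/(1!·1!·3!·2!·0!·0!) = -1/12
  k=2: +1/(2!·0!·2!·1!·1!·1!) = 1/4
Σ = 1/6  ⇒  CG² = 216/35·1/6² = 6/35
CG = +√(6/35) = +0.414039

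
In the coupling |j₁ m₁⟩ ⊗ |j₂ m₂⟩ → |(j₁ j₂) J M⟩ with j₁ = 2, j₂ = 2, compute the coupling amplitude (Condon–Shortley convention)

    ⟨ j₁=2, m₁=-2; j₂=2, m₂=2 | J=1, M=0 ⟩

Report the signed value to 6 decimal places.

√[3·3!1!1!/6! · 0!4!4!0!1!1!] = √(72/5)
  +(−1)^3/∏(3,0,1,1,0,0)! = -1/6  (running -1/6)
⟨..|..⟩ = √(72/5)·(-1/6) = -0.632456

−√(2/5) = -0.632456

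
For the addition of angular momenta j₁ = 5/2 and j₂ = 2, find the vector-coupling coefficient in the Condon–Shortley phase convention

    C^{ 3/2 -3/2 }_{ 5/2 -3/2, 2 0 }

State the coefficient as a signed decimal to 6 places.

+0.585540  (= +√(12/35))

j₁+j₂−J=3  J+j₁−j₂=2  J−j₁+j₂=1  j₁+j₂+J+1=7
(j₁±m₁, j₂±m₂, J±M) = (1,4,2,2,0,3)
P² = 192/35
sum k=2..2:
  [2] +1/4 = 1/4
S = 1/4
C² = P²·S² = 12/35 ; C = +0.585540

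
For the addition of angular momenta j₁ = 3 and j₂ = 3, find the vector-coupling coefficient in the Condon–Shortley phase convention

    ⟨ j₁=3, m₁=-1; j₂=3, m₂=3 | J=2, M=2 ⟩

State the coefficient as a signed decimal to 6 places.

+0.345033  (= +√(5/42))

j₁+j₂−J=4  J+j₁−j₂=2  J−j₁+j₂=2  j₁+j₂+J+1=9
(j₁±m₁, j₂±m₂, J±M) = (2,4,6,0,4,0)
P² = 7680/7
sum k=4..4:
  [4] +1/96 = 1/96
S = 1/96
C² = P²·S² = 5/42 ; C = +0.345033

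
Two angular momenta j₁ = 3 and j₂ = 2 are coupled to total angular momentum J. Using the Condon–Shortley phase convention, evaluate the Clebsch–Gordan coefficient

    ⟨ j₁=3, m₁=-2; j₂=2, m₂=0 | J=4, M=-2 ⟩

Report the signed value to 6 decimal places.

triangle: 1!*5!*3!/10! = 720/3628800
(j±m)!: 1!*5!*2!*2!*2!*6! = 691200
prefactor² = (2J+1)*Δ*N² = 8640/7
  k=0: +1/(0!*1!*5!*2!*0!*1!) = 1/240
  k=1: −1/(1!*0!*4!*1!*1!*2!) = -1/48
Σ = -1/60  ⇒  CG² = 8640/7*(-1/60)² = 12/35
CG = −√(12/35) = -0.585540

-0.585540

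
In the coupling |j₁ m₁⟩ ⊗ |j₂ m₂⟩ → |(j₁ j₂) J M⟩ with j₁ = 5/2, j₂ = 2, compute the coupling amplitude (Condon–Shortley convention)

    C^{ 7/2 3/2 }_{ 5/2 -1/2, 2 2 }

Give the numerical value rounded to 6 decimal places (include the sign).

√[8·1!4!3!/9! · 2!3!4!0!5!2!] = √(1536/7)
  +(−1)^1/∏(1,0,2,3,2,0)! = -1/24  (running -1/24)
⟨..|..⟩ = √(1536/7)·(-1/24) = -0.617213

−√(8/21) = -0.617213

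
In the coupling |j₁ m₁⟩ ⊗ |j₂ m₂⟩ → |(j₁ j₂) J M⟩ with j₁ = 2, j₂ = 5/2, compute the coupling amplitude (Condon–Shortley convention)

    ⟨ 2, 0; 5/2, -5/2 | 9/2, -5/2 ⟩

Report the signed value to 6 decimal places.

+√(1/6) ≈ +0.408248

j₁+j₂−J=0  J+j₁−j₂=4  J−j₁+j₂=5  j₁+j₂+J+1=10
(j₁±m₁, j₂±m₂, J±M) = (2,2,0,5,2,7)
P² = 38400
sum k=0..0:
  [0] +1/480 = 1/480
S = 1/480
C² = P²·S² = 1/6 ; C = +0.408248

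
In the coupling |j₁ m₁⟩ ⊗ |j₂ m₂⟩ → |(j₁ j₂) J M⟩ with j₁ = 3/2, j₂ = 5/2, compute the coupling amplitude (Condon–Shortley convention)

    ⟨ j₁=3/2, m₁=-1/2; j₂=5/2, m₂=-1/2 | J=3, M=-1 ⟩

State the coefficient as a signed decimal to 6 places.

−√(1/60) = -0.129099

j₁+j₂−J=1  J+j₁−j₂=2  J−j₁+j₂=4  j₁+j₂+J+1=8
(j₁±m₁, j₂±m₂, J±M) = (1,2,2,3,2,4)
P² = 48/5
sum k=0..1:
  [0] +1/8 = 1/8
  [1] −1/6 = -1/6
S = -1/24
C² = P²·S² = 1/60 ; C = -0.129099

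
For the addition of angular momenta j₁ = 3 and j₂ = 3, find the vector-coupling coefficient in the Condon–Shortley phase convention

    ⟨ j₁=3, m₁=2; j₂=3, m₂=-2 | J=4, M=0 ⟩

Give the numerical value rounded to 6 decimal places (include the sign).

j₁+j₂−J=2  J+j₁−j₂=4  J−j₁+j₂=4  j₁+j₂+J+1=11
(j₁±m₁, j₂±m₂, J±M) = (5,1,1,5,4,4)
P² = 165888/77
sum k=0..1:
  [0] +1/72 = 1/72
  [1] −1/576 = -1/576
S = 7/576
C² = P²·S² = 7/22 ; C = +0.564076

+√(7/22) ≈ +0.564076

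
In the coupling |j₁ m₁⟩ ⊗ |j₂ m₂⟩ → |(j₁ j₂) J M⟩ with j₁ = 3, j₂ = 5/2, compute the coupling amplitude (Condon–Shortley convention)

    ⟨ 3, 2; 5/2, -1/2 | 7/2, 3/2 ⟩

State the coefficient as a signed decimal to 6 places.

+0.308607  (= +√(2/21))

√[8·2!4!3!/10! · 5!1!2!3!5!2!] = √(1536/7)
  +(−1)^0/∏(0,2,1,2,3,1)! = 1/24  (running 1/24)
  +(−1)^1/∏(1,1,0,1,4,2)! = -1/48  (running 1/48)
⟨..|..⟩ = √(1536/7)·(1/48) = +0.308607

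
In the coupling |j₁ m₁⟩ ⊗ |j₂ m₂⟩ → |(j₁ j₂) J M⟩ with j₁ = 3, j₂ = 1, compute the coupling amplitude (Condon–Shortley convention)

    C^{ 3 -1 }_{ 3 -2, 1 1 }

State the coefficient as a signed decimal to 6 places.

-0.645497

j₁+j₂−J=1  J+j₁−j₂=5  J−j₁+j₂=1  j₁+j₂+J+1=8
(j₁±m₁, j₂±m₂, J±M) = (1,5,2,0,2,4)
P² = 240
sum k=1..1:
  [1] −1/24 = -1/24
S = -1/24
C² = P²·S² = 5/12 ; C = -0.645497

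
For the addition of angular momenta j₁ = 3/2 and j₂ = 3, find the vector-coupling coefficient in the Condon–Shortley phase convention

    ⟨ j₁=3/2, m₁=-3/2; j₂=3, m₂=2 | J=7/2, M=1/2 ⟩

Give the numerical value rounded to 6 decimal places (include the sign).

-0.487950  (= −√(5/21))

triangle: 1!·2!·5!/9! = 240/362880
(j±m)!: 0!·3!·5!·1!·4!·3! = 103680
prefactor² = (2J+1)·Δ·N² = 3840/7
  k=1: −1/(1!·0!·2!·4!·0!·1!) = -1/48
Σ = -1/48  ⇒  CG² = 3840/7·(-1/48)² = 5/21
CG = −√(5/21) = -0.487950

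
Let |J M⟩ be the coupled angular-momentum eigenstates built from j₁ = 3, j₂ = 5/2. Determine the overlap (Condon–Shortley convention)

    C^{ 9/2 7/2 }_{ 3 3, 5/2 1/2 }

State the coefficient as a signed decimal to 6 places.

+√(16/33) = +0.696311

j₁+j₂−J=1  J+j₁−j₂=5  J−j₁+j₂=4  j₁+j₂+J+1=11
(j₁±m₁, j₂±m₂, J±M) = (6,0,3,2,8,1)
P² = 2764800/11
sum k=0..0:
  [0] +1/720 = 1/720
S = 1/720
C² = P²·S² = 16/33 ; C = +0.696311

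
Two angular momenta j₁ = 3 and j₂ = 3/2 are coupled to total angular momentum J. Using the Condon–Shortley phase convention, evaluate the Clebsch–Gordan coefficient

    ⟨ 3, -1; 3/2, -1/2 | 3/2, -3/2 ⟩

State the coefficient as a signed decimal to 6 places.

-0.338062

j₁+j₂−J=3  J+j₁−j₂=3  J−j₁+j₂=0  j₁+j₂+J+1=7
(j₁±m₁, j₂±m₂, J±M) = (2,4,1,2,0,3)
P² = 576/35
sum k=1..1:
  [1] −1/12 = -1/12
S = -1/12
C² = P²·S² = 4/35 ; C = -0.338062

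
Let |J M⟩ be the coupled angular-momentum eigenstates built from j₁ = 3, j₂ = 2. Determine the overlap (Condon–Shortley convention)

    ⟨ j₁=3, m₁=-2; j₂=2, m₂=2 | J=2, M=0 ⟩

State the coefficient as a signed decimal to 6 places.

triangle: 3!*3!*1!/8! = 36/40320
(j±m)!: 1!*5!*4!*0!*2!*2! = 11520
prefactor² = (2J+1)*Δ*N² = 360/7
  k=3: −1/(3!*0!*2!*1!*1!*0!) = -1/12
Σ = -1/12  ⇒  CG² = 360/7*(-1/12)² = 5/14
CG = −√(5/14) = -0.597614

−√(5/14) = -0.597614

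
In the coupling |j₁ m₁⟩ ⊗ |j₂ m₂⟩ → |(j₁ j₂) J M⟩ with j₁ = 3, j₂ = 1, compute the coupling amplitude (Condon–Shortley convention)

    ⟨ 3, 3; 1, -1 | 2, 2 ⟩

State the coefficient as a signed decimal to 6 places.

+0.845154  (= +√(5/7))

j₁+j₂−J=2  J+j₁−j₂=4  J−j₁+j₂=0  j₁+j₂+J+1=7
(j₁±m₁, j₂±m₂, J±M) = (6,0,0,2,4,0)
P² = 11520/7
sum k=0..0:
  [0] +1/48 = 1/48
S = 1/48
C² = P²·S² = 5/7 ; C = +0.845154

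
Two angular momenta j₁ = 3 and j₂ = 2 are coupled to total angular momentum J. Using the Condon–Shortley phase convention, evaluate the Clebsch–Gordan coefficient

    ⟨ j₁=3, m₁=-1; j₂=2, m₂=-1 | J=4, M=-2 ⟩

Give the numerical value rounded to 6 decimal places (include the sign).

√[9·1!5!3!/10! · 2!4!1!3!2!6!] = √(5184/7)
  +(−1)^0/∏(0,1,4,1,1,2)! = 1/48  (running 1/48)
  +(−1)^1/∏(1,0,3,0,2,3)! = -1/72  (running 1/144)
⟨..|..⟩ = √(5184/7)·(1/144) = +0.188982

+√(1/28) = +0.188982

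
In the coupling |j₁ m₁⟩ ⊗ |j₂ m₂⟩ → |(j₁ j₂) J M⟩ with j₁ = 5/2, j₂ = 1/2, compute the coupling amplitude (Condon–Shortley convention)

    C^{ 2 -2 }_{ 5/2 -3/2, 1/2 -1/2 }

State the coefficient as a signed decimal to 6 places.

triangle: 1!×4!×0!/6! = 24/720
(j±m)!: 1!×4!×0!×1!×0!×4! = 576
prefactor² = (2J+1)×Δ×N² = 96
  k=0: +1/(0!×1!×4!×0!×0!×0!) = 1/24
Σ = 1/24  ⇒  CG² = 96×1/24² = 1/6
CG = +√(1/6) = +0.408248

+√(1/6) ≈ +0.408248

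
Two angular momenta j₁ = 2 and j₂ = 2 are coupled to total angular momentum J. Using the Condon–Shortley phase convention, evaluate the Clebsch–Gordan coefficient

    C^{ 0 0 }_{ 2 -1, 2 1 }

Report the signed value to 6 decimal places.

−√(1/5) = -0.447214

√[1·4!0!0!/5! · 1!3!3!1!0!0!] = √(36/5)
  +(−1)^3/∏(3,1,0,0,0,0)! = -1/6  (running -1/6)
⟨..|..⟩ = √(36/5)·(-1/6) = -0.447214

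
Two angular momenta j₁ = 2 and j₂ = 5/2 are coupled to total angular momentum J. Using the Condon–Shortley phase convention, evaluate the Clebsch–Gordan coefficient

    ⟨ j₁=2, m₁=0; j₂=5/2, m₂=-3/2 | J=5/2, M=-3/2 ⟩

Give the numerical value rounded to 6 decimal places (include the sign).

-0.119523  (= −√(1/70))

√[6·2!2!3!/8! · 2!2!1!4!1!4!] = √(288/35)
  +(−1)^0/∏(0,2,2,1,0,2)! = 1/8  (running 1/8)
  +(−1)^1/∏(1,1,1,0,1,3)! = -1/6  (running -1/24)
⟨..|..⟩ = √(288/35)·(-1/24) = -0.119523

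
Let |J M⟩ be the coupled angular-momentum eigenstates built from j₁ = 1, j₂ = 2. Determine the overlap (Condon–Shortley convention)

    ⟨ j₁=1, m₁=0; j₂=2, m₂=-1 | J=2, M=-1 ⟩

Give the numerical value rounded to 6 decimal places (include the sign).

triangle: 1!·1!·3!/6! = 6/720
(j±m)!: 1!·1!·1!·3!·1!·3! = 36
prefactor² = (2J+1)·Δ·N² = 3/2
  k=0: +1/(0!·1!·1!·1!·0!·2!) = 1/2
  k=1: −1/(1!·0!·0!·0!·1!·3!) = -1/6
Σ = 1/3  ⇒  CG² = 3/2·1/3² = 1/6
CG = +√(1/6) = +0.408248

+√(1/6) = +0.408248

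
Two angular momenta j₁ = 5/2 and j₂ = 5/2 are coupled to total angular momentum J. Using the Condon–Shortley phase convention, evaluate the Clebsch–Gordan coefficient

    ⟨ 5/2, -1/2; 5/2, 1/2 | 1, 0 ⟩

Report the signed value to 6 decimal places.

triangle: 4!*1!*1!/7! = 24/5040
(j±m)!: 2!*3!*3!*2!*1!*1! = 144
prefactor² = (2J+1)*Δ*N² = 72/35
  k=2: +1/(2!*2!*1!*1!*0!*0!) = 1/4
  k=3: −1/(3!*1!*0!*0!*1!*1!) = -1/6
Σ = 1/12  ⇒  CG² = 72/35*1/12² = 1/70
CG = +√(1/70) = +0.119523

+√(1/70) ≈ +0.119523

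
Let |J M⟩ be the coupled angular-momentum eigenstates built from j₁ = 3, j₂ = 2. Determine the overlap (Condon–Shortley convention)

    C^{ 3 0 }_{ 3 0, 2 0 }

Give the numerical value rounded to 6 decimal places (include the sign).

-0.516398  (= −√(4/15))

√[7·2!4!2!/9! · 3!3!2!2!3!3!] = √(48/5)
  +(−1)^0/∏(0,2,3,2,1,0)! = 1/24  (running 1/24)
  +(−1)^1/∏(1,1,2,1,2,1)! = -1/4  (running -5/24)
  +(−1)^2/∏(2,0,1,0,3,2)! = 1/24  (running -1/6)
⟨..|..⟩ = √(48/5)·(-1/6) = -0.516398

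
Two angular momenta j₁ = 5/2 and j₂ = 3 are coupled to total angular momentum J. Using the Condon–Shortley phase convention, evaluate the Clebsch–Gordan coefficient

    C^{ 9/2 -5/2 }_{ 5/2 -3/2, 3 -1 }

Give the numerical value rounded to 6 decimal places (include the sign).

√[10·1!4!5!/11! · 1!4!2!4!2!7!] = √(92160/11)
  +(−1)^0/∏(0,1,4,2,0,3)! = 1/288  (running 1/288)
  +(−1)^1/∏(1,0,3,1,1,4)! = -1/144  (running -1/288)
⟨..|..⟩ = √(92160/11)·(-1/288) = -0.317821

−√(10/99) ≈ -0.317821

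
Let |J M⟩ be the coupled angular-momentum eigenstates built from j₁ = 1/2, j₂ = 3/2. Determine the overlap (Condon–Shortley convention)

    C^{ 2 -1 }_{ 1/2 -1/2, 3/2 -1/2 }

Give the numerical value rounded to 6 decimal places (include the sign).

√[5·0!1!3!/5! · 0!1!1!2!1!3!] = √(3)
  +(−1)^0/∏(0,0,1,1,0,2)! = 1/2  (running 1/2)
⟨..|..⟩ = √(3)·(1/2) = +0.866025

+0.866025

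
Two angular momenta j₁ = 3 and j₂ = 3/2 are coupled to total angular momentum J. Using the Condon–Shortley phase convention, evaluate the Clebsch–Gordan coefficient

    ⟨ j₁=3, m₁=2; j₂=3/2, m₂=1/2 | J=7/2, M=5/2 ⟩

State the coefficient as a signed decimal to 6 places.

+√(1/7) = +0.377964

j₁+j₂−J=1  J+j₁−j₂=5  J−j₁+j₂=2  j₁+j₂+J+1=9
(j₁±m₁, j₂±m₂, J±M) = (5,1,2,1,6,1)
P² = 6400/7
sum k=0..1:
  [0] +1/48 = 1/48
  [1] −1/120 = -1/120
S = 1/80
C² = P²·S² = 1/7 ; C = +0.377964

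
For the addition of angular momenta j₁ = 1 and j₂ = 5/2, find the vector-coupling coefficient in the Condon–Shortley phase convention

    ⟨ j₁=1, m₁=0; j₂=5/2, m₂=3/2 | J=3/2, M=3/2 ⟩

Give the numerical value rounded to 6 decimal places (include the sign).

−√(4/15) = -0.516398

j₁+j₂−J=2  J+j₁−j₂=0  J−j₁+j₂=3  j₁+j₂+J+1=6
(j₁±m₁, j₂±m₂, J±M) = (1,1,4,1,3,0)
P² = 48/5
sum k=1..1:
  [1] −1/6 = -1/6
S = -1/6
C² = P²·S² = 4/15 ; C = -0.516398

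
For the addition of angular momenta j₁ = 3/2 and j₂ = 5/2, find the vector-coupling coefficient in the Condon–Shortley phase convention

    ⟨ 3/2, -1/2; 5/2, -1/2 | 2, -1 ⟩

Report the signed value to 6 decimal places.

triangle: 2!·1!·3!/7! = 12/5040
(j±m)!: 1!·2!·2!·3!·1!·3! = 144
prefactor² = (2J+1)·Δ·N² = 12/7
  k=1: −1/(1!·1!·1!·1!·0!·2!) = -1/2
  k=2: +1/(2!·0!·0!·0!·1!·3!) = 1/12
Σ = -5/12  ⇒  CG² = 12/7·(-5/12)² = 25/84
CG = −√(25/84) = -0.545545

−√(25/84) = -0.545545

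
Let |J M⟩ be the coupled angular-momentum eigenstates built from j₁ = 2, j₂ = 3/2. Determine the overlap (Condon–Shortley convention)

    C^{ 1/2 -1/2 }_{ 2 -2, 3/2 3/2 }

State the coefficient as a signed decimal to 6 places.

−√(2/5) ≈ -0.632456

j₁+j₂−J=3  J+j₁−j₂=1  J−j₁+j₂=0  j₁+j₂+J+1=5
(j₁±m₁, j₂±m₂, J±M) = (0,4,3,0,0,1)
P² = 72/5
sum k=3..3:
  [3] −1/6 = -1/6
S = -1/6
C² = P²·S² = 2/5 ; C = -0.632456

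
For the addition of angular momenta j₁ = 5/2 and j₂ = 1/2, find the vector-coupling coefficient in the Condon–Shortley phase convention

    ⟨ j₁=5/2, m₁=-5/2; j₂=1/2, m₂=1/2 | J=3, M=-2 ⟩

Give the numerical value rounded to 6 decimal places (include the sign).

triangle: 0!·5!·1!/7! = 120/5040
(j±m)!: 0!·5!·1!·0!·1!·5! = 14400
prefactor² = (2J+1)·Δ·N² = 2400
  k=0: +1/(0!·0!·5!·1!·0!·0!) = 1/120
Σ = 1/120  ⇒  CG² = 2400·1/120² = 1/6
CG = +√(1/6) = +0.408248

+√(1/6) ≈ +0.408248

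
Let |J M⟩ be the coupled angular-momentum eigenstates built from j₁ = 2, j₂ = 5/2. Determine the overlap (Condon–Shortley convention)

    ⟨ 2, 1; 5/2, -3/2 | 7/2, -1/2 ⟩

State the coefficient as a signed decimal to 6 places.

j₁+j₂−J=1  J+j₁−j₂=3  J−j₁+j₂=4  j₁+j₂+J+1=9
(j₁±m₁, j₂±m₂, J±M) = (3,1,1,4,3,4)
P² = 2304/35
sum k=0..1:
  [0] +1/12 = 1/12
  [1] −1/144 = -1/144
S = 11/144
C² = P²·S² = 121/315 ; C = +0.619780

+0.619780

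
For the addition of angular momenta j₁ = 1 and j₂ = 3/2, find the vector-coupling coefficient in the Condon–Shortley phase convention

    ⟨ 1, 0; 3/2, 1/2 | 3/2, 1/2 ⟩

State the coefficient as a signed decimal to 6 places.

−√(1/15) ≈ -0.258199

triangle: 1!·1!·2!/5! = 2/120
(j±m)!: 1!·1!·2!·1!·2!·1! = 4
prefactor² = (2J+1)·Δ·N² = 4/15
  k=0: +1/(0!·1!·1!·2!·0!·0!) = 1/2
  k=1: −1/(1!·0!·0!·1!·1!·1!) = -1
Σ = -1/2  ⇒  CG² = 4/15·(-1/2)² = 1/15
CG = −√(1/15) = -0.258199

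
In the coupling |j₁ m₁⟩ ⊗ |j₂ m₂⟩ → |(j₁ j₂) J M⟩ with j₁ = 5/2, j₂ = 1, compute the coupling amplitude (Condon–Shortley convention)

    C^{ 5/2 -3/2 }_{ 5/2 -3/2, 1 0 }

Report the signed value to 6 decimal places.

triangle: 1!·4!·1!/7! = 24/5040
(j±m)!: 1!·4!·1!·1!·1!·4! = 576
prefactor² = (2J+1)·Δ·N² = 576/35
  k=0: +1/(0!·1!·4!·1!·0!·0!) = 1/24
  k=1: −1/(1!·0!·3!·0!·1!·1!) = -1/6
Σ = -1/8  ⇒  CG² = 576/35·(-1/8)² = 9/35
CG = −√(9/35) = -0.507093

-0.507093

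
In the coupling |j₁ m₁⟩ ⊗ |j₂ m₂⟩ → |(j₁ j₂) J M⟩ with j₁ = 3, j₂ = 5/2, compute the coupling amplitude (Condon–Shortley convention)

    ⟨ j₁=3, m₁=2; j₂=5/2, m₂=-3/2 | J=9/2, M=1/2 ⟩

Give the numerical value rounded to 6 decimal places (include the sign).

+0.510355

j₁+j₂−J=1  J+j₁−j₂=5  J−j₁+j₂=4  j₁+j₂+J+1=11
(j₁±m₁, j₂±m₂, J±M) = (5,1,1,4,5,4)
P² = 460800/77
sum k=0..1:
  [0] +1/144 = 1/144
  [1] −1/2880 = -1/2880
S = 19/2880
C² = P²·S² = 361/1386 ; C = +0.510355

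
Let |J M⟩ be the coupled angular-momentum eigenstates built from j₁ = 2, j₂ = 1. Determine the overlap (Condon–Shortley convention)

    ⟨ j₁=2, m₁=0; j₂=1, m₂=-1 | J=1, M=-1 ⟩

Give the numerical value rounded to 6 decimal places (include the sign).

+√(1/10) = +0.316228

triangle: 2!*2!*0!/5! = 4/120
(j±m)!: 2!*2!*0!*2!*0!*2! = 16
prefactor² = (2J+1)*Δ*N² = 8/5
  k=0: +1/(0!*2!*2!*0!*0!*0!) = 1/4
Σ = 1/4  ⇒  CG² = 8/5*1/4² = 1/10
CG = +√(1/10) = +0.316228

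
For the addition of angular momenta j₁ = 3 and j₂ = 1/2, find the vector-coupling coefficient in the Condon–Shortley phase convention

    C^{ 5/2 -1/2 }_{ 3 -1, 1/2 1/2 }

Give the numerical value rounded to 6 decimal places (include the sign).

-0.755929  (= −√(4/7))

triangle: 1!·5!·0!/7! = 120/5040
(j±m)!: 2!·4!·1!·0!·2!·3! = 576
prefactor² = (2J+1)·Δ·N² = 576/7
  k=1: −1/(1!·0!·3!·0!·2!·0!) = -1/12
Σ = -1/12  ⇒  CG² = 576/7·(-1/12)² = 4/7
CG = −√(4/7) = -0.755929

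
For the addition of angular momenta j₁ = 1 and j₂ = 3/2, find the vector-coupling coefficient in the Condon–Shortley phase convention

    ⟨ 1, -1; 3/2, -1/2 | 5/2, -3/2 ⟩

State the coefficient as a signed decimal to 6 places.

+√(3/5) = +0.774597

√[6·0!2!3!/6! · 0!2!1!2!1!4!] = √(48/5)
  +(−1)^0/∏(0,0,2,1,0,2)! = 1/4  (running 1/4)
⟨..|..⟩ = √(48/5)·(1/4) = +0.774597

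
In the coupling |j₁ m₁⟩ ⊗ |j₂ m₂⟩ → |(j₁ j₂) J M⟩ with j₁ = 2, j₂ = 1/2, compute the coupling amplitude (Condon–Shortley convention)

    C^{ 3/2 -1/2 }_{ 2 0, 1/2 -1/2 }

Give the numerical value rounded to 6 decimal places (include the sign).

+0.632456  (= +√(2/5))

√[4·1!3!0!/5! · 2!2!0!1!1!2!] = √(8/5)
  +(−1)^0/∏(0,1,2,0,1,0)! = 1/2  (running 1/2)
⟨..|..⟩ = √(8/5)·(1/2) = +0.632456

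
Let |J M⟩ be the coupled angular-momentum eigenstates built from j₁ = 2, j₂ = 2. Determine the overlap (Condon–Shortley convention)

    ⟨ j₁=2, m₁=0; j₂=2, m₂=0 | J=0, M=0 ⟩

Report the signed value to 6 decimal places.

+0.447214  (= +√(1/5))

triangle: 4!·0!·0!/5! = 24/120
(j±m)!: 2!·2!·2!·2!·0!·0! = 16
prefactor² = (2J+1)·Δ·N² = 16/5
  k=2: +1/(2!·2!·0!·0!·0!·0!) = 1/4
Σ = 1/4  ⇒  CG² = 16/5·1/4² = 1/5
CG = +√(1/5) = +0.447214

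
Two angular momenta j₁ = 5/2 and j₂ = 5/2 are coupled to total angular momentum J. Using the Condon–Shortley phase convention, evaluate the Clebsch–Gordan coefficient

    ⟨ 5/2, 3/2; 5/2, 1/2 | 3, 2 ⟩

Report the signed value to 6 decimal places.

-0.288675

j₁+j₂−J=2  J+j₁−j₂=3  J−j₁+j₂=3  j₁+j₂+J+1=9
(j₁±m₁, j₂±m₂, J±M) = (4,1,3,2,5,1)
P² = 48
sum k=0..1:
  [0] +1/24 = 1/24
  [1] −1/12 = -1/12
S = -1/24
C² = P²·S² = 1/12 ; C = -0.288675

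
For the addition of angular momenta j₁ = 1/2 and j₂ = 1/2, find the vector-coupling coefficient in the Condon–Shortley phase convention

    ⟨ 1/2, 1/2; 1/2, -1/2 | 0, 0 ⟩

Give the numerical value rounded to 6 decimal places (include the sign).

+√(1/2) ≈ +0.707107

j₁+j₂−J=1  J+j₁−j₂=0  J−j₁+j₂=0  j₁+j₂+J+1=2
(j₁±m₁, j₂±m₂, J±M) = (1,0,0,1,0,0)
P² = 1/2
sum k=0..0:
  [0] +1/1 = 1
S = 1
C² = P²·S² = 1/2 ; C = +0.707107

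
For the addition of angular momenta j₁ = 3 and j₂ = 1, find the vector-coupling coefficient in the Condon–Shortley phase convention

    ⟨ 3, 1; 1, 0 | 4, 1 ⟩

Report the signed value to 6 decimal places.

+√(15/28) ≈ +0.731925

triangle: 0!*6!*2!/9! = 1440/362880
(j±m)!: 4!*2!*1!*1!*5!*3! = 34560
prefactor² = (2J+1)*Δ*N² = 8640/7
  k=0: +1/(0!*0!*2!*1!*4!*1!) = 1/48
Σ = 1/48  ⇒  CG² = 8640/7*1/48² = 15/28
CG = +√(15/28) = +0.731925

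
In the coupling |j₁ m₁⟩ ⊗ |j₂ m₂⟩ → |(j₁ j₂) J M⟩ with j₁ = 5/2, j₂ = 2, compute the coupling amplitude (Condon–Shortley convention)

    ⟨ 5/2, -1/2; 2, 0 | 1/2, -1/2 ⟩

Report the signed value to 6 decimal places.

+0.447214

√[2·4!1!0!/6! · 2!3!2!2!0!1!] = √(16/5)
  +(−1)^2/∏(2,2,1,0,0,0)! = 1/4  (running 1/4)
⟨..|..⟩ = √(16/5)·(1/4) = +0.447214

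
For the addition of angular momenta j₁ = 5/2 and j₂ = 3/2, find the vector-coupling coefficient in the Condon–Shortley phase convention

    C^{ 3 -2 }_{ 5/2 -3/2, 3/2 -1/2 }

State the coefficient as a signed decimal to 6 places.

−√(1/12) = -0.288675

√[7·1!4!2!/8! · 1!4!1!2!1!5!] = √(48)
  +(−1)^0/∏(0,1,4,1,0,1)! = 1/24  (running 1/24)
  +(−1)^1/∏(1,0,3,0,1,2)! = -1/12  (running -1/24)
⟨..|..⟩ = √(48)·(-1/24) = -0.288675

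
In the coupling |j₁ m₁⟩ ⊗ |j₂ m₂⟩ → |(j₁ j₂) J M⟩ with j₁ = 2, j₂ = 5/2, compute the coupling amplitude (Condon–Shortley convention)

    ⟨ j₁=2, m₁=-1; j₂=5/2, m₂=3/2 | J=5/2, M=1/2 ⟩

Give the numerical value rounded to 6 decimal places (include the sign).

+√(6/35) = +0.414039

triangle: 2!*2!*3!/8! = 24/40320
(j±m)!: 1!*3!*4!*1!*3!*2! = 1728
prefactor² = (2J+1)*Δ*N² = 216/35
  k=1: −1/(1!*1!*2!*3!*0!*0!) = -1/12
  k=2: +1/(2!*0!*1!*2!*1!*1!) = 1/4
Σ = 1/6  ⇒  CG² = 216/35*1/6² = 6/35
CG = +√(6/35) = +0.414039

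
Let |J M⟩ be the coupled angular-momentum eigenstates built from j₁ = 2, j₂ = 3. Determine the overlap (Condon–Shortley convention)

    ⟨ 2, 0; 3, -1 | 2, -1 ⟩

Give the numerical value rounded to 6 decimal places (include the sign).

triangle: 3!×1!×3!/8! = 36/40320
(j±m)!: 2!×2!×2!×4!×1!×3! = 1152
prefactor² = (2J+1)×Δ×N² = 36/7
  k=1: −1/(1!×2!×1!×1!×0!×2!) = -1/4
  k=2: +1/(2!×1!×0!×0!×1!×3!) = 1/12
Σ = -1/6  ⇒  CG² = 36/7×(-1/6)² = 1/7
CG = −√(1/7) = -0.377964

-0.377964  (= −√(1/7))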